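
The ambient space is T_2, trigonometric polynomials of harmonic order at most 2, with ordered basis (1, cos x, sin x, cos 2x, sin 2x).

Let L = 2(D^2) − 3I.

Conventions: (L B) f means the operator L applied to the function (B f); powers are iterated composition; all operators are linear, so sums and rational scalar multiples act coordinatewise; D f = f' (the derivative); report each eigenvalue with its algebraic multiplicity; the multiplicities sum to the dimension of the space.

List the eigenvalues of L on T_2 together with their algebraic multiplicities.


image of 1: -3
image of cos x: -5cos x
image of sin x: -5sin x
image of cos 2x: -11cos 2x
image of sin 2x: -11sin 2x
the matrix is diagonal; its diagonal is (-3, -5, -5, -11, -11)
for a triangular matrix the eigenvalues are the diagonal entries, with algebraic multiplicity their repetition count

λ = -11 (multiplicity 2), λ = -5 (multiplicity 2), λ = -3 (multiplicity 1)


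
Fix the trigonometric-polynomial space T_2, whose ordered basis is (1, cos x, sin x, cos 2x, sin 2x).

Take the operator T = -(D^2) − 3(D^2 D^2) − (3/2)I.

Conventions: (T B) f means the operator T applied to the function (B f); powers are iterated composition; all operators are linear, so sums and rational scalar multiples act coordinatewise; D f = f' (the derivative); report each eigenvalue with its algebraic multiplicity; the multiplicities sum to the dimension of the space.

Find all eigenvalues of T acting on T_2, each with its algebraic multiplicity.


image of 1: -3/2
image of cos x: -(7/2)cos x
image of sin x: -(7/2)sin x
image of cos 2x: -(91/2)cos 2x
image of sin 2x: -(91/2)sin 2x
the matrix is diagonal; its diagonal is (-3/2, -7/2, -7/2, -91/2, -91/2)
for a triangular matrix the eigenvalues are the diagonal entries, with algebraic multiplicity their repetition count

λ = -91/2 (multiplicity 2), λ = -7/2 (multiplicity 2), λ = -3/2 (multiplicity 1)


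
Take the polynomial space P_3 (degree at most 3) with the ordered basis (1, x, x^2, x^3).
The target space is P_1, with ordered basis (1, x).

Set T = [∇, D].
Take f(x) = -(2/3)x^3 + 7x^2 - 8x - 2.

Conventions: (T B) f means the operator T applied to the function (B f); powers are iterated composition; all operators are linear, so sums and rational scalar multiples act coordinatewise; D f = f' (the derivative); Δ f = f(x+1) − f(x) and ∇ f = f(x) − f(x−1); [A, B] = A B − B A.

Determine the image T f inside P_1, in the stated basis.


D f = -2x^2 + 14x - 8
∇ D f = -4x + 16
∇ f = -2x^2 + 16x - 47/3
D ∇ f = -4x + 16
[∇, D] f = 0

g(x) = 0


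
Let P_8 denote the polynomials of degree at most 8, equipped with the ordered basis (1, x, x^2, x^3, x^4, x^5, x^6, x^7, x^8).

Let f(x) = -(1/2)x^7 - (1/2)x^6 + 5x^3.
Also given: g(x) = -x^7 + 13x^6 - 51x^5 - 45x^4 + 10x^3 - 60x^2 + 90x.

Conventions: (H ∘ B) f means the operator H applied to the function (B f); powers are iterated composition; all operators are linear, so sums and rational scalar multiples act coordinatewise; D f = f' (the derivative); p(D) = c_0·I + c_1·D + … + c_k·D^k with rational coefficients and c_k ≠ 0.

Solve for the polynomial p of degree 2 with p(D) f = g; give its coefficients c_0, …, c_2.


D^0 f = -(1/2)x^7 - (1/2)x^6 + 5x^3
D^1 f = -(7/2)x^6 - 3x^5 + 15x^2
D^2 f = -21x^5 - 15x^4 + 30x
matching coefficients of g against c_0 f + c_1 Df + … from the top degree down determines the c_i
solution: c_0 = 2, c_1 = -4, c_2 = 3

p(D) = 2·I − 4·D + 3·D^2, i.e. c_0 = 2, c_1 = -4, c_2 = 3


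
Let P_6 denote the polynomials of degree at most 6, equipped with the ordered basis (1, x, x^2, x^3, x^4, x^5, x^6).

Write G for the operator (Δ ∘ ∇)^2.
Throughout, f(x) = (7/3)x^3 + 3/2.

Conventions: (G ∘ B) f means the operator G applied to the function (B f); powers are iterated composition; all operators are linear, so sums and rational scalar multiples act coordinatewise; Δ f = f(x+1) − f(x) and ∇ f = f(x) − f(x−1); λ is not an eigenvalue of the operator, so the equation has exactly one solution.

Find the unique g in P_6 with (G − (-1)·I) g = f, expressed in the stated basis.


the image equals g(x) = (7/3)x^3 + 3/2

write g with unknown coordinates in the stated basis and equate coefficients in (G − (-1)·I) g = f
solving from the highest basis element down gives g = (7/3)x^3 + 3/2
check: G g = 0
so G g − (-1)·g = (7/3)x^3 + 3/2 = f ✓


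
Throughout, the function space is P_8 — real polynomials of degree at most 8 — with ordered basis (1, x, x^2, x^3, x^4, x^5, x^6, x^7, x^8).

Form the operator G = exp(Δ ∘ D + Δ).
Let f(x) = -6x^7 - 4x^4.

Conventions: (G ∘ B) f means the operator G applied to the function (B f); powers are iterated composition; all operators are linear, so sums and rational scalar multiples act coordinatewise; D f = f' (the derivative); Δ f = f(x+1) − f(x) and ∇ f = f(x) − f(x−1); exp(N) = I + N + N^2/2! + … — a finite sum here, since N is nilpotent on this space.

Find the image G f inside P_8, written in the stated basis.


order-1 term: -42x^6 - 378x^5 - 840x^4 - 1066x^3 - 828x^2 - 358x - 68
order-2 term: -126x^5 - 1890x^4 - 9030x^3 - 18294x^2 - 17826x - 6934
order-3 term: -210x^4 - 3780x^3 - 22050x^2 - 50416x - 39678
order-4 term: -210x^3 - 3780x^2 - 20370x - 33184
order-5 term: -126x^2 - 1890x - 6510
order-6 term: -42x - 378
order-7 term: -6
the series for exp(Δ ∘ D + Δ) f terminates at order 7
exp(Δ ∘ D + Δ) f = -6x^7 - 42x^6 - 504x^5 - 2944x^4 - 14086x^3 - 45078x^2 - 90902x - 86758

the result is g(x) = -6x^7 - 42x^6 - 504x^5 - 2944x^4 - 14086x^3 - 45078x^2 - 90902x - 86758


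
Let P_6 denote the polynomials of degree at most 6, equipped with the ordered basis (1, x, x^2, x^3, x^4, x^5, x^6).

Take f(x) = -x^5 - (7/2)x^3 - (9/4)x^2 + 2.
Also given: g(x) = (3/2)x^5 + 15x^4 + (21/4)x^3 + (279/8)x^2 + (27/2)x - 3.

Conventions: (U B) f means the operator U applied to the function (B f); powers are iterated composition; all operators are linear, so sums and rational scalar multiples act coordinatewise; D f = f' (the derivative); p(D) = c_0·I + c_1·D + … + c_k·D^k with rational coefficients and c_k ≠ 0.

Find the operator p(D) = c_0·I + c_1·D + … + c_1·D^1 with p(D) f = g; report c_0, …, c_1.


D^0 f = -x^5 - (7/2)x^3 - (9/4)x^2 + 2
D^1 f = -5x^4 - (21/2)x^2 - (9/2)x
matching coefficients of g against c_0 f + c_1 Df + … from the top degree down determines the c_i
solution: c_0 = -3/2, c_1 = -3

p(D) = -(3/2)·I − 3·D, i.e. c_0 = -3/2, c_1 = -3


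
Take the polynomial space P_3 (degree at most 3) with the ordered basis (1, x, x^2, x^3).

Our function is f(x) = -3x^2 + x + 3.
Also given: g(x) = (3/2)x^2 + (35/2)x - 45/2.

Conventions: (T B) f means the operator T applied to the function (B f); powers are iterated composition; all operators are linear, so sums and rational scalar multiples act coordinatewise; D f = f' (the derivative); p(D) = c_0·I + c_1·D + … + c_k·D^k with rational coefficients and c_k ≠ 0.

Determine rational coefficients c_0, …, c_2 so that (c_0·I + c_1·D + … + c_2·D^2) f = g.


D^0 f = -3x^2 + x + 3
D^1 f = -6x + 1
D^2 f = -6
matching coefficients of g against c_0 f + c_1 Df + … from the top degree down determines the c_i
solution: c_0 = -1/2, c_1 = -3, c_2 = 3

p(D) = -(1/2)·I − 3·D + 3·D^2, i.e. c_0 = -1/2, c_1 = -3, c_2 = 3


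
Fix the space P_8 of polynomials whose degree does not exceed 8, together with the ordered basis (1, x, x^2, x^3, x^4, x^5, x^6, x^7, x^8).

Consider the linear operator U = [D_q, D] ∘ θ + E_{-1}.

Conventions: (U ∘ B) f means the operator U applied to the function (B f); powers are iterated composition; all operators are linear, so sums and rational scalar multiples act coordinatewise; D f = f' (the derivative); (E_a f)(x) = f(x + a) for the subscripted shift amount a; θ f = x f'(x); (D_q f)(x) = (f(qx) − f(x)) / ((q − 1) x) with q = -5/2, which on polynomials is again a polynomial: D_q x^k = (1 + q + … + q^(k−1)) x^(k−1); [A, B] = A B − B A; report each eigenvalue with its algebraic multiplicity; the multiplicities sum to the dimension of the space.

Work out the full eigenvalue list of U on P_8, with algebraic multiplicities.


λ = 1 (multiplicity 9)

image of 1: 1
image of x: x - 1
image of x^2: x^2 - 2x + 8
image of x^3: x^3 - 3x^2 - 39x - 1
image of x^4: x^4 - 4x^3 + (425/2)x^2 - 4x + 1
image of x^5: x^5 - 5x^4 - (6605/8)x^3 - 10x^2 + 5x - 1
image of x^6: x^6 - 6x^5 + (49821/16)x^4 - 20x^3 + 15x^2 - 6x + 1
image of x^7: x^7 - 7x^6 - (171507/16)x^5 - 35x^4 + 35x^3 - 21x^2 + 7x - 1
image of x^8: x^8 - 8x^7 + (569681/16)x^6 - 56x^5 + 70x^4 - 56x^3 + 28x^2 - 8x + 1
the matrix is upper triangular; its diagonal is (1, 1, 1, 1, 1, 1, 1, 1, 1)
for a triangular matrix the eigenvalues are the diagonal entries, with algebraic multiplicity their repetition count


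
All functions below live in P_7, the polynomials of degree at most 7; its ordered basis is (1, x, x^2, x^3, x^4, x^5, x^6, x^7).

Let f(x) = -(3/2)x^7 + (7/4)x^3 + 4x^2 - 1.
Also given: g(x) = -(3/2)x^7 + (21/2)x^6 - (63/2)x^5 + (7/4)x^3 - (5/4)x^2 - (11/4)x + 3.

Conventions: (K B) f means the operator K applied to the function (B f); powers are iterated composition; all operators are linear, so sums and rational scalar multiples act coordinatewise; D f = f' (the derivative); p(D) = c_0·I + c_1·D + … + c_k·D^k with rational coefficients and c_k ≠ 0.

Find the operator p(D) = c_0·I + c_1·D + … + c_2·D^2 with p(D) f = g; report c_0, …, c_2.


p(D) = I − D + (1/2)·D^2, i.e. c_0 = 1, c_1 = -1, c_2 = 1/2

D^0 f = -(3/2)x^7 + (7/4)x^3 + 4x^2 - 1
D^1 f = -(21/2)x^6 + (21/4)x^2 + 8x
D^2 f = -63x^5 + (21/2)x + 8
matching coefficients of g against c_0 f + c_1 Df + … from the top degree down determines the c_i
solution: c_0 = 1, c_1 = -1, c_2 = 1/2


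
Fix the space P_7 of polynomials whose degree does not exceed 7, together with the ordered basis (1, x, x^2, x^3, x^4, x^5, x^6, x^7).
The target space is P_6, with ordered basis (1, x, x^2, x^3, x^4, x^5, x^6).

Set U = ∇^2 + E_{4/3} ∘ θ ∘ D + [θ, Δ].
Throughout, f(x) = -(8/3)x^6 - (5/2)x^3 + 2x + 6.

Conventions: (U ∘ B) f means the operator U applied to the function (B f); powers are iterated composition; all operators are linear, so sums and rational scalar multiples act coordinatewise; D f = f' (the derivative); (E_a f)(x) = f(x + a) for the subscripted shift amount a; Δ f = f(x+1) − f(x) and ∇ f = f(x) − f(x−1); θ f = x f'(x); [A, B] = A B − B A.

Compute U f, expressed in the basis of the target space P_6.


g(x) = -64x^5 - (1600/3)x^4 - (8480/9)x^3 - (124405/54)x^2 - (60280/81)x - 239413/486

∇ f = -16x^5 + 40x^4 - (160/3)x^3 + (65/2)x^2 - (17/2)x + 13/6
∇ ∇ f = -80x^4 + 320x^3 - 560x^2 + 465x - 451/3
D f = -16x^5 - (15/2)x^2 + 2
θ D f = -80x^5 - 15x^2
E_{4/3} θ D f = -80x^5 - (1600/3)x^4 - (12800/9)x^3 - (51605/27)x^2 - (105640/81)x - 88400/243
Δ f = -16x^5 - 40x^4 - (160/3)x^3 - (95/2)x^2 - (47/2)x - 19/6
θ Δ f = -80x^5 - 160x^4 - 160x^3 - 95x^2 - (47/2)x
θ f = -16x^6 - (15/2)x^3 + 2x
Δ θ f = -96x^5 - 240x^4 - 320x^3 - (525/2)x^2 - (237/2)x - 43/2
[θ, Δ] f = 16x^5 + 80x^4 + 160x^3 + (335/2)x^2 + 95x + 43/2
(∇^2 + E_{4/3} ∘ θ ∘ D + [θ, Δ]) f = -64x^5 - (1600/3)x^4 - (8480/9)x^3 - (124405/54)x^2 - (60280/81)x - 239413/486


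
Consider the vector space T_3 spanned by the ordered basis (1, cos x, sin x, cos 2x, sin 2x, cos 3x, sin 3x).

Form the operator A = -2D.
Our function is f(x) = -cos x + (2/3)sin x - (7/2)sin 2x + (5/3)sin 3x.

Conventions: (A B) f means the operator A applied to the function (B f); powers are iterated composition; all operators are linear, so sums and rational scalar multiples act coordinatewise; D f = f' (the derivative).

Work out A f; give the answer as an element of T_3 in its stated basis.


D f = (2/3)cos x + sin x - 7cos 2x + 5cos 3x
(-2D) f = -(4/3)cos x - 2sin x + 14cos 2x - 10cos 3x

the image equals g(x) = -(4/3)cos x - 2sin x + 14cos 2x - 10cos 3x


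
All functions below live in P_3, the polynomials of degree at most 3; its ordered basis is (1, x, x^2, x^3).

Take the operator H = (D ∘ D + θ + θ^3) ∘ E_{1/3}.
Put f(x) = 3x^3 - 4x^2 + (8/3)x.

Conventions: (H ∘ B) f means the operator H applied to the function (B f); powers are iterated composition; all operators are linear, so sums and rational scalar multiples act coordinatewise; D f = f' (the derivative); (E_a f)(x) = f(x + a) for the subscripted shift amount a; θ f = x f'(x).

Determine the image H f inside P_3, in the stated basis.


g(x) = 90x^3 - 10x^2 + 20x - 2

E_{1/3} f = 3x^3 - x^2 + x + 5/9
D E_{1/3} f = 9x^2 - 2x + 1
D D E_{1/3} f = 18x - 2
θ E_{1/3} f = 9x^3 - 2x^2 + x
θ E_{1/3} f = 9x^3 - 2x^2 + x
θ θ E_{1/3} f = 27x^3 - 4x^2 + x
θ θ θ E_{1/3} f = 81x^3 - 8x^2 + x
(D ∘ D + θ + θ^3) E_{1/3} f = 90x^3 - 10x^2 + 20x - 2


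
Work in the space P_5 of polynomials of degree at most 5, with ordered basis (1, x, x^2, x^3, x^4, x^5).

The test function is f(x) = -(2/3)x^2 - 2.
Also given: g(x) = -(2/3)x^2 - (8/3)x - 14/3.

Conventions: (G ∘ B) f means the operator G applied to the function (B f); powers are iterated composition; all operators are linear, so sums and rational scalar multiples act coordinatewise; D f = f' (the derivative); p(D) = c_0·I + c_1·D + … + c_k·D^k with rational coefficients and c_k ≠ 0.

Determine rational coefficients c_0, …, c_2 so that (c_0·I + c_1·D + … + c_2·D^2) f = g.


p(D) = I + 2·D + 2·D^2, i.e. c_0 = 1, c_1 = 2, c_2 = 2

D^0 f = -(2/3)x^2 - 2
D^1 f = -(4/3)x
D^2 f = -4/3
matching coefficients of g against c_0 f + c_1 Df + … from the top degree down determines the c_i
solution: c_0 = 1, c_1 = 2, c_2 = 2


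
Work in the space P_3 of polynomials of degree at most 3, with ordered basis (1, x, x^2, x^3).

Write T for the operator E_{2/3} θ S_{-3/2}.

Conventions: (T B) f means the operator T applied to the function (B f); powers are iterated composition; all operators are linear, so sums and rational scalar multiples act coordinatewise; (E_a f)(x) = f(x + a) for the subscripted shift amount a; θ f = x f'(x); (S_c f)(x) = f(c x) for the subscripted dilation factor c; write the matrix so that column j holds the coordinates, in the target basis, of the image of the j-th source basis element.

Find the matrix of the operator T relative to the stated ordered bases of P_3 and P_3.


image of 1: 0
image of x: -(3/2)x - 1
image of x^2: (9/2)x^2 + 6x + 2
image of x^3: -(81/8)x^3 - (81/4)x^2 - (27/2)x - 3
each image's coordinates form column j of the matrix

the matrix is [[0, -1, 2, -3]; [0, -3/2, 6, -27/2]; [0, 0, 9/2, -81/4]; [0, 0, 0, -81/8]] (rows listed top to bottom)


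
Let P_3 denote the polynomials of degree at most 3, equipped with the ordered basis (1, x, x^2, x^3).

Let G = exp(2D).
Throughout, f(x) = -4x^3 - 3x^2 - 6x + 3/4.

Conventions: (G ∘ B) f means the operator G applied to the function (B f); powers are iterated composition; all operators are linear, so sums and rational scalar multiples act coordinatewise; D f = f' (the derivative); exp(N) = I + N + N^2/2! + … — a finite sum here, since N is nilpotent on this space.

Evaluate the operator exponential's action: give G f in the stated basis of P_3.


g(x) = -4x^3 - 27x^2 - 66x - 221/4

order-1 term: -24x^2 - 12x - 12
order-2 term: -48x - 12
order-3 term: -32
the series for exp(2D) f terminates at order 3
exp(2D) f = -4x^3 - 27x^2 - 66x - 221/4


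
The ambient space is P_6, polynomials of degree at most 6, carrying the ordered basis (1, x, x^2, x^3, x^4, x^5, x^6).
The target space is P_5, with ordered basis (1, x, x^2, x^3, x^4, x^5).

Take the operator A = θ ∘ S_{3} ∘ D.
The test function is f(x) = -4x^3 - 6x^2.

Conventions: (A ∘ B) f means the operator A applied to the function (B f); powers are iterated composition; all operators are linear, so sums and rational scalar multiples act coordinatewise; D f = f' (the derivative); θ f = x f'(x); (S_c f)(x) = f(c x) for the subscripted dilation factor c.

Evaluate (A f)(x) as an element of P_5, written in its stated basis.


D f = -12x^2 - 12x
S_{3} D f = -108x^2 - 36x
θ S_{3} D f = -216x^2 - 36x

g(x) = -216x^2 - 36x


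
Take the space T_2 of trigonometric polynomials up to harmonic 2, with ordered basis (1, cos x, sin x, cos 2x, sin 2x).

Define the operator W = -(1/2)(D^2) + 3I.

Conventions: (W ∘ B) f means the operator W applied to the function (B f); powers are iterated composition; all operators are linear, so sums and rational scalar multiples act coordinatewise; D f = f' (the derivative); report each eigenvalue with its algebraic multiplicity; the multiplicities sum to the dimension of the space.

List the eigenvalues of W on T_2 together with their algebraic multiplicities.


λ = 3 (multiplicity 1), λ = 7/2 (multiplicity 2), λ = 5 (multiplicity 2)

image of 1: 3
image of cos x: (7/2)cos x
image of sin x: (7/2)sin x
image of cos 2x: 5cos 2x
image of sin 2x: 5sin 2x
the matrix is diagonal; its diagonal is (3, 7/2, 7/2, 5, 5)
for a triangular matrix the eigenvalues are the diagonal entries, with algebraic multiplicity their repetition count


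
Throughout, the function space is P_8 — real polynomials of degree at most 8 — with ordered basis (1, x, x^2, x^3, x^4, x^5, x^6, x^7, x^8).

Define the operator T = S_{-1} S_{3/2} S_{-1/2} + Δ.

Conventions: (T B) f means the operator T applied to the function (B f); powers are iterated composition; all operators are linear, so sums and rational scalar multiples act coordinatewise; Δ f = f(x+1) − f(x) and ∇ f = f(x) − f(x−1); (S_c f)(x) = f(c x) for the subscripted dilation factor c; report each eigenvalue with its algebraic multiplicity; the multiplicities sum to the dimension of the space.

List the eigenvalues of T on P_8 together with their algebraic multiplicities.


λ = 6561/65536 (multiplicity 1), λ = 2187/16384 (multiplicity 1), λ = 729/4096 (multiplicity 1), λ = 243/1024 (multiplicity 1), λ = 81/256 (multiplicity 1), λ = 27/64 (multiplicity 1), λ = 9/16 (multiplicity 1), λ = 3/4 (multiplicity 1), λ = 1 (multiplicity 1)

image of 1: 1
image of x: (3/4)x + 1
image of x^2: (9/16)x^2 + 2x + 1
image of x^3: (27/64)x^3 + 3x^2 + 3x + 1
image of x^4: (81/256)x^4 + 4x^3 + 6x^2 + 4x + 1
image of x^5: (243/1024)x^5 + 5x^4 + 10x^3 + 10x^2 + 5x + 1
image of x^6: (729/4096)x^6 + 6x^5 + 15x^4 + 20x^3 + 15x^2 + 6x + 1
image of x^7: (2187/16384)x^7 + 7x^6 + 21x^5 + 35x^4 + 35x^3 + 21x^2 + 7x + 1
image of x^8: (6561/65536)x^8 + 8x^7 + 28x^6 + 56x^5 + 70x^4 + 56x^3 + 28x^2 + 8x + 1
the matrix is upper triangular; its diagonal is (1, 3/4, 9/16, 27/64, 81/256, 243/1024, 729/4096, 2187/16384, 6561/65536)
for a triangular matrix the eigenvalues are the diagonal entries, with algebraic multiplicity their repetition count


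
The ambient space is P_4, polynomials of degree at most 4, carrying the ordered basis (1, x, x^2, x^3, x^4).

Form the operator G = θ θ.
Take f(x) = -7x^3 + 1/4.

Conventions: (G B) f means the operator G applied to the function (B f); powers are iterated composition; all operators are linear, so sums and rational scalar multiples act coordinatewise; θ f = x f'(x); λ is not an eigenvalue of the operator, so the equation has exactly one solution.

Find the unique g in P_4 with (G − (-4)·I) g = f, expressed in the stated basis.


the result is g(x) = -(7/13)x^3 + 1/16

write g with unknown coordinates in the stated basis and equate coefficients in (G − (-4)·I) g = f
solving from the highest basis element down gives g = -(7/13)x^3 + 1/16
check: G g = -(63/13)x^3
so G g − (-4)·g = -7x^3 + 1/4 = f ✓


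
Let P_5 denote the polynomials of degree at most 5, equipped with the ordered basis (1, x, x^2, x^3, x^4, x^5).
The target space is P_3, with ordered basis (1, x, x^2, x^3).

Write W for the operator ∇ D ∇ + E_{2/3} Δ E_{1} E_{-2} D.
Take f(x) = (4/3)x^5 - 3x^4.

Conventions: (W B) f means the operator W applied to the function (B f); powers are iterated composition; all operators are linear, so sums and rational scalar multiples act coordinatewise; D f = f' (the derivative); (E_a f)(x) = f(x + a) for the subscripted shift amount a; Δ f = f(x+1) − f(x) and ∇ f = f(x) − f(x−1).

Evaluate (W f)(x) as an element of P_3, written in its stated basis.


∇ f = (20/3)x^4 - (76/3)x^3 + (94/3)x^2 - (56/3)x + 13/3
D ∇ f = (80/3)x^3 - 76x^2 + (188/3)x - 56/3
∇ D ∇ f = 80x^2 - 232x + 496/3
D f = (20/3)x^4 - 12x^3
E_{-2} D f = (20/3)x^4 - (196/3)x^3 + 232x^2 - (1072/3)x + 608/3
E_{1} E_{-2} D f = (20/3)x^4 - (116/3)x^3 + 76x^2 - (188/3)x + 56/3
Δ (E_{1} E_{-2} D) f = (80/3)x^3 - 76x^2 + (188/3)x - 56/3
E_{2/3} Δ (E_{1} E_{-2} D) f = (80/3)x^3 - (68/3)x^2 - (28/9)x - 224/81
(∇ D ∇ + E_{2/3} Δ E_{1} E_{-2} D) f = (80/3)x^3 + (172/3)x^2 - (2116/9)x + 13168/81

g(x) = (80/3)x^3 + (172/3)x^2 - (2116/9)x + 13168/81


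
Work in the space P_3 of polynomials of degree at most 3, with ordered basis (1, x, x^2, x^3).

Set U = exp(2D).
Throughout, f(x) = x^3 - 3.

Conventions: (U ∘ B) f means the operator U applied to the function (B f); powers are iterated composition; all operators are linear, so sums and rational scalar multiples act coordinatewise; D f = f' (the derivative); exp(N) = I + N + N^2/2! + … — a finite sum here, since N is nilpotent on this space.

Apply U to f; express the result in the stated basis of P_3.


g(x) = x^3 + 6x^2 + 12x + 5

order-1 term: 6x^2
order-2 term: 12x
order-3 term: 8
the series for exp(2D) f terminates at order 3
exp(2D) f = x^3 + 6x^2 + 12x + 5


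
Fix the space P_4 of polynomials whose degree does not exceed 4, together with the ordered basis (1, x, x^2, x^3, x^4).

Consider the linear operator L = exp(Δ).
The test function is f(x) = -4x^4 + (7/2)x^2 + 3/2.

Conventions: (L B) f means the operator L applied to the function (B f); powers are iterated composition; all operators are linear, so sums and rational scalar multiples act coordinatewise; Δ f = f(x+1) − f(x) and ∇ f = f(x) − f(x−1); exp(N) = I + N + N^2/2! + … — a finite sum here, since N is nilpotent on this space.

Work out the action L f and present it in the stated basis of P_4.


order-1 term: -16x^3 - 24x^2 - 9x - 1/2
order-2 term: -24x^2 - 48x - 49/2
order-3 term: -16x - 24
order-4 term: -4
the series for exp(Δ) f terminates at order 4
exp(Δ) f = -4x^4 - 16x^3 - (89/2)x^2 - 73x - 103/2

g(x) = -4x^4 - 16x^3 - (89/2)x^2 - 73x - 103/2


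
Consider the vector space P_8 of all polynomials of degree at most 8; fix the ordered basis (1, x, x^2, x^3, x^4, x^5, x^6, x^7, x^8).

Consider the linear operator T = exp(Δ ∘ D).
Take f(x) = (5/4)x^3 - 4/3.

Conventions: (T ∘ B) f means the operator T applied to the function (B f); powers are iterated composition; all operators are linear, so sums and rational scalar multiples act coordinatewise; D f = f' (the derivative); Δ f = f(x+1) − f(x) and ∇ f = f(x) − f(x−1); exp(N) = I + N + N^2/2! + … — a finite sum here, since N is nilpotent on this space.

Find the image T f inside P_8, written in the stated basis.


order-1 term: (15/2)x + 15/4
the series for exp(Δ ∘ D) f terminates at order 1
exp(Δ ∘ D) f = (5/4)x^3 + (15/2)x + 29/12

g(x) = (5/4)x^3 + (15/2)x + 29/12


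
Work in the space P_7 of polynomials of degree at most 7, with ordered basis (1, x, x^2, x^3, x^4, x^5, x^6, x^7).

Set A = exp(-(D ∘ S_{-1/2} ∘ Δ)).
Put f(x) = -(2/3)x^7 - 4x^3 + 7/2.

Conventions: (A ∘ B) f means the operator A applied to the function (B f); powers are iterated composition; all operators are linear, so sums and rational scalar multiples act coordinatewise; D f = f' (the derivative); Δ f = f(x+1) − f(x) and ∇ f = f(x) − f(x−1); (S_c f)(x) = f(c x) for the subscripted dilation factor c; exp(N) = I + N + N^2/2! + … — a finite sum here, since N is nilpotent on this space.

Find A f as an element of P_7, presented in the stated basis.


order-1 term: (7/16)x^5 - (35/16)x^4 + (35/6)x^3 - (35/4)x^2 + 13x - 25/3
order-2 term: -(35/128)x^3 - (105/128)x^2 - (35/16)x - 105/64
order-3 term: (35/256)x - 105/256
the series for exp(-(D ∘ S_{-1/2} ∘ Δ)) f terminates at order 3
exp(-(D ∘ S_{-1/2} ∘ Δ)) f = -(2/3)x^7 + (7/16)x^5 - (35/16)x^4 + (599/384)x^3 - (1225/128)x^2 + (2803/256)x - 5287/768

the result is g(x) = -(2/3)x^7 + (7/16)x^5 - (35/16)x^4 + (599/384)x^3 - (1225/128)x^2 + (2803/256)x - 5287/768


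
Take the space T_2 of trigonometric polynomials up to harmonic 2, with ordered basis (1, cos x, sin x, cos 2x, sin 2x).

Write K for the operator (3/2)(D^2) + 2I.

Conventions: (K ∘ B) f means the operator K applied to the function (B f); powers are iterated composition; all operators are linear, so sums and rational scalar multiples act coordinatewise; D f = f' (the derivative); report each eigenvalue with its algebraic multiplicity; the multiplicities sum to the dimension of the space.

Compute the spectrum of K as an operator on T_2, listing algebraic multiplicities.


image of 1: 2
image of cos x: (1/2)cos x
image of sin x: (1/2)sin x
image of cos 2x: -4cos 2x
image of sin 2x: -4sin 2x
the matrix is diagonal; its diagonal is (2, 1/2, 1/2, -4, -4)
for a triangular matrix the eigenvalues are the diagonal entries, with algebraic multiplicity their repetition count

λ = -4 (multiplicity 2), λ = 1/2 (multiplicity 2), λ = 2 (multiplicity 1)


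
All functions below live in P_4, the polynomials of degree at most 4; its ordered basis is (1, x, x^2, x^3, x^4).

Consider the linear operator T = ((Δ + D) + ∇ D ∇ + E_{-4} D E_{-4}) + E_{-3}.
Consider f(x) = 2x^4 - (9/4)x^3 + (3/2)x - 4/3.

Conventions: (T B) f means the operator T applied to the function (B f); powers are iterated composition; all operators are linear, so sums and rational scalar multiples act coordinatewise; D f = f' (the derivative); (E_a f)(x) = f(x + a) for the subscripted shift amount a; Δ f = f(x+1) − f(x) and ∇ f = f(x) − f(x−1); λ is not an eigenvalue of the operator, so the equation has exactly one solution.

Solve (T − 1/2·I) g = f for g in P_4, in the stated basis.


write g with unknown coordinates in the stated basis and equate coefficients in (T − 1/2·I) g = f
solving from the highest basis element down gives g = 4x^4 - (9/2)x^3 + 288x^2 - 5663x + 62764/3
check: T g = 4x^4 - (9/2)x^3 + 144x^2 - 2830x + 31378/3
so T g − 1/2·g = 2x^4 - (9/4)x^3 + (3/2)x - 4/3 = f ✓

g(x) = 4x^4 - (9/2)x^3 + 288x^2 - 5663x + 62764/3


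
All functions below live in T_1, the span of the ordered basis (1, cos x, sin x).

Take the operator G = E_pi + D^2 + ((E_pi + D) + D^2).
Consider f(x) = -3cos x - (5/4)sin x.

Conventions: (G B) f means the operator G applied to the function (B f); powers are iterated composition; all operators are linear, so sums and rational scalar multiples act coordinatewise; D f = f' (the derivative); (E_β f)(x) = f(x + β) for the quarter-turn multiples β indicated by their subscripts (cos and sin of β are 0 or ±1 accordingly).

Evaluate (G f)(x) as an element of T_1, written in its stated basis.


E_pi f = 3cos x + (5/4)sin x
D f = -(5/4)cos x + 3sin x
D D f = 3cos x + (5/4)sin x
E_pi f = 3cos x + (5/4)sin x
D f = -(5/4)cos x + 3sin x
(E_pi + D) f = (7/4)cos x + (17/4)sin x
D f = -(5/4)cos x + 3sin x
D D f = 3cos x + (5/4)sin x
((E_pi + D) + D^2) f = (19/4)cos x + (11/2)sin x
(E_pi + D^2 + ((E_pi + D) + D^2)) f = (43/4)cos x + 8sin x

g(x) = (43/4)cos x + 8sin x


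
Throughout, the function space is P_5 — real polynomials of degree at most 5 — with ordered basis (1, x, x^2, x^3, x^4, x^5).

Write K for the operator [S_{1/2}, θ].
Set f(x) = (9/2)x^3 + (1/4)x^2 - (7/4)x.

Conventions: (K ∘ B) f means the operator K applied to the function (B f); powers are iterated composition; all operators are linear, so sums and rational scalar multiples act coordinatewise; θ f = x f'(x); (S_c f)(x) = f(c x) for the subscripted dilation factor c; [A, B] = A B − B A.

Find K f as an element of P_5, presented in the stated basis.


θ f = (27/2)x^3 + (1/2)x^2 - (7/4)x
S_{1/2} θ f = (27/16)x^3 + (1/8)x^2 - (7/8)x
S_{1/2} f = (9/16)x^3 + (1/16)x^2 - (7/8)x
θ S_{1/2} f = (27/16)x^3 + (1/8)x^2 - (7/8)x
[S_{1/2}, θ] f = 0

the result is g(x) = 0


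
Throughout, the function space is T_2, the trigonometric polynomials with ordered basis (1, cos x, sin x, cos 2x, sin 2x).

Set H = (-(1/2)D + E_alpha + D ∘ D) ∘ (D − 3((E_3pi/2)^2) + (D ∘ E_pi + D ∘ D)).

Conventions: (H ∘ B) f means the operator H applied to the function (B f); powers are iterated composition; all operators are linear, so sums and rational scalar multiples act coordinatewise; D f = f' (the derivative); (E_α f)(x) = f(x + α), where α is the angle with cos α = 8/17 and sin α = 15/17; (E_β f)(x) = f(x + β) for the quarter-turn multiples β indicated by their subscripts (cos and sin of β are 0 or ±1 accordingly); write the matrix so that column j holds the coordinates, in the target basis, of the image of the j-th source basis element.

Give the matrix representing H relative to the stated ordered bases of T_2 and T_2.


image of 1: -3
image of cos x: -(18/17)cos x - (13/17)sin x
image of sin x: (13/17)cos x - (18/17)sin x
image of cos 2x: (9415/289)cos 2x + (4925/289)sin 2x
image of sin 2x: -(4925/289)cos 2x + (9415/289)sin 2x
each image's coordinates form column j of the matrix

the matrix is [[-3, 0, 0, 0, 0]; [0, -18/17, 13/17, 0, 0]; [0, -13/17, -18/17, 0, 0]; [0, 0, 0, 9415/289, -4925/289]; [0, 0, 0, 4925/289, 9415/289]] (rows listed top to bottom)


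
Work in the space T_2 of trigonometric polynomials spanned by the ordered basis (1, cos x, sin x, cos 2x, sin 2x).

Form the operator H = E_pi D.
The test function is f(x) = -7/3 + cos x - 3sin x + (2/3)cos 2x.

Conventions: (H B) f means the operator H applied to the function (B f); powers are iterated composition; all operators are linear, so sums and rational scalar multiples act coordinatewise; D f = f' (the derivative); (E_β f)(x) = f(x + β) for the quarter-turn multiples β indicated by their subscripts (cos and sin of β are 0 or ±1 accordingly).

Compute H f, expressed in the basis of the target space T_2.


D f = -3cos x - sin x - (4/3)sin 2x
E_pi D f = 3cos x + sin x - (4/3)sin 2x

the image equals g(x) = 3cos x + sin x - (4/3)sin 2x


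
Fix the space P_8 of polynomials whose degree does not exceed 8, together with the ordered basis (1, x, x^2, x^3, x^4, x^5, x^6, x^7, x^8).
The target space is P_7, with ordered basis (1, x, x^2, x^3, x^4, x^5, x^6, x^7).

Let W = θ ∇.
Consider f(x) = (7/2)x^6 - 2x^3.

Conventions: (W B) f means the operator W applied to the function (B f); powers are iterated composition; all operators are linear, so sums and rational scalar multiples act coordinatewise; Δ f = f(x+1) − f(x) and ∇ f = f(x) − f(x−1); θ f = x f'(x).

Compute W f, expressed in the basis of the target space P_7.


g(x) = 105x^5 - 210x^4 + 210x^3 - 117x^2 + 27x

∇ f = 21x^5 - (105/2)x^4 + 70x^3 - (117/2)x^2 + 27x - 11/2
θ ∇ f = 105x^5 - 210x^4 + 210x^3 - 117x^2 + 27x


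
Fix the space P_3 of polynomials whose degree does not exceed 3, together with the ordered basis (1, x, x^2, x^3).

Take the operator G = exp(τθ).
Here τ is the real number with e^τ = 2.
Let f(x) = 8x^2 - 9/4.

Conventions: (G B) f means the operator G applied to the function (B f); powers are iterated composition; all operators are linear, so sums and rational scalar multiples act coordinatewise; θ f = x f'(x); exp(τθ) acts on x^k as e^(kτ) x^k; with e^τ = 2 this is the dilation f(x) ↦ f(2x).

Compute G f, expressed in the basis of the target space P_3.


the result is g(x) = 32x^2 - 9/4

exp(τθ) x^k = e^(kτ) x^k; with e^τ = 2 this sends x^k to 2^k x^k
x^2 ↦ 4 x^2
applying this coordinatewise to f: exp(τθ) f = 32x^2 - 9/4


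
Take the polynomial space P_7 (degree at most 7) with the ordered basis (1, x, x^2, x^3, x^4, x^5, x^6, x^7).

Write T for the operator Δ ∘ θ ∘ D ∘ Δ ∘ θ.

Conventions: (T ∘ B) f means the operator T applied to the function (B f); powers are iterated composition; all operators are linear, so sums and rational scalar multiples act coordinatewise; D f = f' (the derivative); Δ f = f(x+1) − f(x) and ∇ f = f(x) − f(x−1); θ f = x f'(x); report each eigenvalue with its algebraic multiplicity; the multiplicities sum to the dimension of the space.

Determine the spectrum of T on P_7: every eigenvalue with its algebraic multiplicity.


image of 1: 0
image of x: 0
image of x^2: 0
image of x^3: 18
image of x^4: 192x + 144
image of x^5: 900x^2 + 1500x + 700
image of x^6: 2880x^3 + 7560x^2 + 7560x + 2700
image of x^7: 7350x^4 + 26460x^3 + 41160x^2 + 30870x + 9114
the matrix is upper triangular; its diagonal is (0, 0, 0, 0, 0, 0, 0, 0)
for a triangular matrix the eigenvalues are the diagonal entries, with algebraic multiplicity their repetition count

λ = 0 (multiplicity 8)


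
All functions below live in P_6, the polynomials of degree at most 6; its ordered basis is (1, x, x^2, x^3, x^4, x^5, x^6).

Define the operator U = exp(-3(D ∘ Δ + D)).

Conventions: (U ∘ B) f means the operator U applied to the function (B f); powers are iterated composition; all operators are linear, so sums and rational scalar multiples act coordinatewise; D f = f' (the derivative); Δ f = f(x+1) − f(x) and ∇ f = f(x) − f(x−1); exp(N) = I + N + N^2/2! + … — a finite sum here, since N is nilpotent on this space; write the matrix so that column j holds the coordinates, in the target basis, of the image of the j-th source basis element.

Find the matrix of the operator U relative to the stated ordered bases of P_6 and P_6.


the matrix is [[1, -3, 3, 18, -39, -348, 441]; [0, 1, -6, 9, 72, -195, -2088]; [0, 0, 1, -9, 18, 180, -585]; [0, 0, 0, 1, -12, 30, 360]; [0, 0, 0, 0, 1, -15, 45]; [0, 0, 0, 0, 0, 1, -18]; [0, 0, 0, 0, 0, 0, 1]] (rows listed top to bottom)

image of 1: 1
image of x: x - 3
image of x^2: x^2 - 6x + 3
image of x^3: x^3 - 9x^2 + 9x + 18
image of x^4: x^4 - 12x^3 + 18x^2 + 72x - 39
image of x^5: x^5 - 15x^4 + 30x^3 + 180x^2 - 195x - 348
image of x^6: x^6 - 18x^5 + 45x^4 + 360x^3 - 585x^2 - 2088x + 441
each image's coordinates form column j of the matrix


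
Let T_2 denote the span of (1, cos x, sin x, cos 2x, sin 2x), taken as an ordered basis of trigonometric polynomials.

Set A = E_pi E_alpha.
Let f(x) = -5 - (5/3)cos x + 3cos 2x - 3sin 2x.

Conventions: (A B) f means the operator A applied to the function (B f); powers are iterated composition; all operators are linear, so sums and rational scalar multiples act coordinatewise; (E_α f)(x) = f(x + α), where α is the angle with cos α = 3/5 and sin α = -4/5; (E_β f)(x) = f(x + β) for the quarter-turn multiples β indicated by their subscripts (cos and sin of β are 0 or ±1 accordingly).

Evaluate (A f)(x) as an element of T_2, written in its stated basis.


g(x) = -5 + cos x + (4/3)sin x + (51/25)cos 2x + (93/25)sin 2x

E_alpha f = -5 - cos x - (4/3)sin x + (51/25)cos 2x + (93/25)sin 2x
E_pi E_alpha f = -5 + cos x + (4/3)sin x + (51/25)cos 2x + (93/25)sin 2x


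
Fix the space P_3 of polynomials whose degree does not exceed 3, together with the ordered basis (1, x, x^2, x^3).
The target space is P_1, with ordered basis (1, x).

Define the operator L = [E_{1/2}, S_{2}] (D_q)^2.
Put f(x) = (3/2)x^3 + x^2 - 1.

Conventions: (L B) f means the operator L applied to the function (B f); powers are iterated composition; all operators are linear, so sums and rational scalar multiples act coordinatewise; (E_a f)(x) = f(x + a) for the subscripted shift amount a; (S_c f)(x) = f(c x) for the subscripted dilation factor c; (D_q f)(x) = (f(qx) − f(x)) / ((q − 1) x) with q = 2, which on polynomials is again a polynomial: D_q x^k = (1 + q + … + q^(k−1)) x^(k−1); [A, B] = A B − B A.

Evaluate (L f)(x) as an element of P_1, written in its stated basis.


D_q f = (21/2)x^2 + 3x
D_q D_q f = (63/2)x + 3
S_{2} (D_q)^2 f = 63x + 3
E_{1/2} S_{2} (D_q)^2 f = 63x + 69/2
E_{1/2} (D_q)^2 f = (63/2)x + 75/4
S_{2} E_{1/2} (D_q)^2 f = 63x + 75/4
[E_{1/2}, S_{2}] (D_q)^2 f = 63/4

the result is g(x) = 63/4


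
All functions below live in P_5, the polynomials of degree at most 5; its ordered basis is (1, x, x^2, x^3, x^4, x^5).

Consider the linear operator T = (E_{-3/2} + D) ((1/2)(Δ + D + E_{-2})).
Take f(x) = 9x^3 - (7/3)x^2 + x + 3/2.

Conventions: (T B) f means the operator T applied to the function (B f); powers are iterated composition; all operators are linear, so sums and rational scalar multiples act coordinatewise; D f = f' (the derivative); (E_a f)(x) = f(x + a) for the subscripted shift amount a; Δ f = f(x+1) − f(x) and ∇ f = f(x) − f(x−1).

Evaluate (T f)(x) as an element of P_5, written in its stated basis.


the image equals g(x) = (9/2)x^3 - (95/12)x^2 + (2389/24)x - 4243/48

Δ f = 27x^2 + (67/3)x + 23/3
D f = 27x^2 - (14/3)x + 1
E_{-2} f = 9x^3 - (169/3)x^2 + (355/3)x - 491/6
(Δ + D + E_{-2}) f = 9x^3 - (7/3)x^2 + 136x - 439/6
((1/2)(Δ + D + E_{-2})) f = (9/2)x^3 - (7/6)x^2 + 68x - 439/12
E_{-3/2} ((1/2)(Δ + D + E_{-2})) f = (9/2)x^3 - (257/12)x^2 + (815/8)x - 7507/48
D ((1/2)(Δ + D + E_{-2})) f = (27/2)x^2 - (7/3)x + 68
(E_{-3/2} + D) ((1/2)(Δ + D + E_{-2})) f = (9/2)x^3 - (95/12)x^2 + (2389/24)x - 4243/48


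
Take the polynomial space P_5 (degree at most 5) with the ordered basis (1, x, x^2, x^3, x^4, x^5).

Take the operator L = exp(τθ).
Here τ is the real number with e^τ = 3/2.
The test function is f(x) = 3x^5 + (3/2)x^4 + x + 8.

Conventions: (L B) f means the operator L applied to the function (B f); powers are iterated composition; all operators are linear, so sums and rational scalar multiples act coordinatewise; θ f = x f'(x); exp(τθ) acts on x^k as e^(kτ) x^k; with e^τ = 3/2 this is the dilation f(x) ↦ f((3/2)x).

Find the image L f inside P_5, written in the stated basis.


exp(τθ) x^k = e^(kτ) x^k; with e^τ = 3/2 this sends x^k to (3/2)^k x^k
x ↦ 3/2 x
x^4 ↦ 81/16 x^4
x^5 ↦ 243/32 x^5
applying this coordinatewise to f: exp(τθ) f = (729/32)x^5 + (243/32)x^4 + (3/2)x + 8

g(x) = (729/32)x^5 + (243/32)x^4 + (3/2)x + 8


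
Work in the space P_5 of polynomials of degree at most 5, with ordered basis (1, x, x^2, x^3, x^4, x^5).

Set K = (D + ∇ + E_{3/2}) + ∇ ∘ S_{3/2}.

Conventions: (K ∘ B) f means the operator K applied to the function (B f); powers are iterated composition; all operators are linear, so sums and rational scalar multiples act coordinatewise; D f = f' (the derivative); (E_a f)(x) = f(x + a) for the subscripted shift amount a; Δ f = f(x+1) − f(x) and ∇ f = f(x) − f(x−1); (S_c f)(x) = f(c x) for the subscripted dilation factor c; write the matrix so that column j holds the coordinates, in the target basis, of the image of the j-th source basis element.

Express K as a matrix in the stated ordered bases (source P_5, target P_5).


image of 1: 1
image of x: x + 5
image of x^2: x^2 + (23/2)x - 1
image of x^3: x^3 + (165/8)x^2 - (51/8)x + 31/4
image of x^4: x^4 + (137/4)x^3 - (183/8)x^2 + (151/4)x - 1
image of x^5: x^5 + (1775/32)x^4 - (1015/16)x^3 + (1915/16)x^2 - (565/32)x + 259/16
each image's coordinates form column j of the matrix

the matrix is [[1, 5, -1, 31/4, -1, 259/16]; [0, 1, 23/2, -51/8, 151/4, -565/32]; [0, 0, 1, 165/8, -183/8, 1915/16]; [0, 0, 0, 1, 137/4, -1015/16]; [0, 0, 0, 0, 1, 1775/32]; [0, 0, 0, 0, 0, 1]] (rows listed top to bottom)


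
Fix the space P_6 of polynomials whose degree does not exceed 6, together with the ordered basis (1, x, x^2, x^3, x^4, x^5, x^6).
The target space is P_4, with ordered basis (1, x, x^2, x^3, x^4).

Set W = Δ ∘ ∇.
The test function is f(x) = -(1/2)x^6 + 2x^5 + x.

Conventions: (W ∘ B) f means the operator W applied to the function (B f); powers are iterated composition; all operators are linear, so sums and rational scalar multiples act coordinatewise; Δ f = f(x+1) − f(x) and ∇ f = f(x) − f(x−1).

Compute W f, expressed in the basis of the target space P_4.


the result is g(x) = -15x^4 + 40x^3 - 15x^2 + 20x - 1

∇ f = -3x^5 + (35/2)x^4 - 30x^3 + (55/2)x^2 - 13x + 7/2
Δ ∇ f = -15x^4 + 40x^3 - 15x^2 + 20x - 1


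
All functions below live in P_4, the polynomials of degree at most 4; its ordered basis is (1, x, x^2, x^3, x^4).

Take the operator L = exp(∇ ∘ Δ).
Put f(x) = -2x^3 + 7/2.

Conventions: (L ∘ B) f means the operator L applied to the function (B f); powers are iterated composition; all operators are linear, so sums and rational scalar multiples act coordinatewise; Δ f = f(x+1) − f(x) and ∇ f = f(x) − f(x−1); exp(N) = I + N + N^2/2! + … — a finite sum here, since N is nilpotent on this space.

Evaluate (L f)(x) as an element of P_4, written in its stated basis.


the result is g(x) = -2x^3 - 12x + 7/2

order-1 term: -12x
the series for exp(∇ ∘ Δ) f terminates at order 1
exp(∇ ∘ Δ) f = -2x^3 - 12x + 7/2
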